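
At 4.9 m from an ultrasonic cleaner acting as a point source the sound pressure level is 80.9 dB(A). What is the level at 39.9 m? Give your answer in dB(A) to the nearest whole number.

Spherical spreading from a point source gives a 20·log₁₀(r₂/r₁) drop.
L₂ = 80.9 − 20·log₁₀(39.9/4.9) = 80.9 − 18.216 = 62.68 dB(A).

63 dB(A)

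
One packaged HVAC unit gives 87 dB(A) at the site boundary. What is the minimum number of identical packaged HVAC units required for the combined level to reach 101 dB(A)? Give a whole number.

N identical sources give L₁ + 10·log₁₀ N, so require 10·log₁₀ N ≥ 101 − 87 = 14.0 dB.
N ≥ 10^(14.0/10) = 25.119, so N = 26.

26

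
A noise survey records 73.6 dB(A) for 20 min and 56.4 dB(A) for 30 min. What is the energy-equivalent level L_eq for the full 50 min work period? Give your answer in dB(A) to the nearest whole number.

70 dB(A)

L_eq = 10·log₁₀[(1/T)·Σ tᵢ·10^(Lᵢ/10)] with T = 50 min.
Σ tᵢ·10^(Lᵢ/10) = 20·10^(73.6/10) + 30·10^(56.4/10) = 4.713e+08.
L_eq = 10·log₁₀(4.713e+08/50) = 69.74 dB(A).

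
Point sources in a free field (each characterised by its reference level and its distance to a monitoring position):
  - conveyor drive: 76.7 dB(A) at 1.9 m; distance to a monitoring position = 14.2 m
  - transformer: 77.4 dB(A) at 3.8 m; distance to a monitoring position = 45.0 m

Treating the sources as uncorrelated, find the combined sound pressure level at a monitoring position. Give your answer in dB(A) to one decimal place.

60.9 dB(A)

First find each source's level at the receiver (point-source: −20·log₁₀(r/r_ref)), then combine on an intensity basis.
conveyor drive: 76.7 − 20·log₁₀(14.2/1.9) = 76.7 − 17.47 = 59.23 dB(A).
transformer: 77.4 − 20·log₁₀(45.0/3.8) = 77.4 − 21.47 = 55.93 dB(A).
Σ 10^(L/10) = 1.229e+06 → L_total = 10·log₁₀(1.229e+06) = 60.90 dB(A).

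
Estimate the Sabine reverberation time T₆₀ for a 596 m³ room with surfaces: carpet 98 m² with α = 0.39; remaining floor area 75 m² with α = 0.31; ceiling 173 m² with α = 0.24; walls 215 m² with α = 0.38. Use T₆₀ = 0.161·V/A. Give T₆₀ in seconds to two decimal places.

A = Σ Sᵢαᵢ = 98·0.39 + 75·0.31 + 173·0.24 + 215·0.38 = 184.69 m².
T₆₀ = 0.161 × 596 / 184.69 = 0.520 s.

0.52 s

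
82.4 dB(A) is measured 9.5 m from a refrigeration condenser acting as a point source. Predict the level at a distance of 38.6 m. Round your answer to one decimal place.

Point-source attenuation: ΔL = 20·log₁₀(r₂/r₁) = 20·log₁₀(38.6/9.5) = 12.177 dB.
L₂ = 82.4 − 20·log₁₀(38.6/9.5) = 82.4 − 12.177 = 70.22 dB(A).

70.2 dB(A)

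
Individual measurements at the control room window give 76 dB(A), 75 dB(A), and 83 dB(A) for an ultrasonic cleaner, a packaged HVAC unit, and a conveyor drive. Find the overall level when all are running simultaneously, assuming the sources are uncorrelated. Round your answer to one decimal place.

Incoherent sources combine by intensity addition: L_total = 10·log₁₀(Σ 10^(L_i/10)).
Σ 10^(L/10) = 10^(76/10) + 10^(75/10) + 10^(83/10) = 2.710e+08.
L_total = 10·log₁₀(2.710e+08) = 84.33 dB(A).

84.3 dB(A)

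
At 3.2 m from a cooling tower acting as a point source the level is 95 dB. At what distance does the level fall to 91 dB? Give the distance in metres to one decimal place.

5.1 m

The 4.0 dB drop corresponds to a distance ratio of 10^(4.0/20) for a point source.
r₂ = 3.2·10^((95−91)/20) = 3.2·10^(4.0/20) = 5.07 m.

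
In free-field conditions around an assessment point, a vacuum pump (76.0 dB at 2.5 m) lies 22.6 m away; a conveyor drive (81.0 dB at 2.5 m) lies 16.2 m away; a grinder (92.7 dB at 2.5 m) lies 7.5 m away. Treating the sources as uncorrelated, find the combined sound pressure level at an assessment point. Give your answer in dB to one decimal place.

83.2 dB

Propagate each source to the receiver with L = L_ref − 20·log₁₀(r/r_ref), then add intensities.
vacuum pump: 76.0 − 20·log₁₀(22.6/2.5) = 76.0 − 19.12 = 56.88 dB.
conveyor drive: 81.0 − 20·log₁₀(16.2/2.5) = 81.0 − 16.23 = 64.77 dB.
grinder: 92.7 − 20·log₁₀(7.5/2.5) = 92.7 − 9.54 = 83.16 dB.
Σ 10^(L/10) = 2.104e+08 → L_total = 10·log₁₀(2.104e+08) = 83.23 dB.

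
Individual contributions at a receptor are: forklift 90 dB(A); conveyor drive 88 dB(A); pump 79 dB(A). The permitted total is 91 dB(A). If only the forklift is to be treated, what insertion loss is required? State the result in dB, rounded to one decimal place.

Everything except the forklift sums to 10^(88/10) + 10^(79/10) = 7.104e+08 in linear terms, 88.51 dB(A).
To meet 91 dB(A) overall, the treated forklift may contribute at most 10^(91/10) − 7.104e+08 = 5.485e+08, i.e. 87.39 dB(A).
So the forklift must be reduced from 90 to 87.39 dB(A): IL = 2.61 dB.

2.6 dB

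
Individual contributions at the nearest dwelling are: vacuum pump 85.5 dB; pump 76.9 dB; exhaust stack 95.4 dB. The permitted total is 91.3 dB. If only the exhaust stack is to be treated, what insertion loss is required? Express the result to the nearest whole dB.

6 dB

The untreated sources together contribute 10^(85.5/10) + 10^(76.9/10) = 4.038e+08, i.e. 86.06 dB.
The limit corresponds to 10^(91.3/10) = 1.349e+09; subtracting the fixed part leaves 9.452e+08 for the exhaust stack, i.e. 89.76 dB.
Required insertion loss = 95.4 − 89.76 = 5.64 dB.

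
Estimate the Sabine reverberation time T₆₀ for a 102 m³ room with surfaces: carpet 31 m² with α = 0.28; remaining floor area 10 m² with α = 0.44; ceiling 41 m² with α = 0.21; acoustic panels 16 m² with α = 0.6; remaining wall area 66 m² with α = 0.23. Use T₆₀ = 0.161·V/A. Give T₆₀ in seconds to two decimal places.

0.35 s

Summing Sᵢαᵢ: 31·0.28 + 10·0.44 + 41·0.21 + 16·0.6 + 66·0.23 = 46.47 m².
T₆₀ = 0.161·V/A = 0.161·102/46.47 = 0.353 s.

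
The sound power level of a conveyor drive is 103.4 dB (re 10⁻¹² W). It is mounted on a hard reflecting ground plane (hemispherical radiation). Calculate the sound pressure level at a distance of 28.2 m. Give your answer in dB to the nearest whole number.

66 dB

Free-field hemispherical radiation: L_p = L_w − 10·log₁₀(2π·r²), r = 28.2 m.
2π·r² = 4997 m², 10·log₁₀ of that is 36.987 dB.
L_p = 103.4 − 36.987 = 66.41 dB.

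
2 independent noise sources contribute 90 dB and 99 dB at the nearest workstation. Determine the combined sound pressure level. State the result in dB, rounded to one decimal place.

99.5 dB

For uncorrelated sources the intensities add, so convert each level to linear form, sum, and take 10·log₁₀ of the total.
Σ 10^(L/10) = 10^(90/10) + 10^(99/10) = 8.943e+09.
L_total = 10·log₁₀(8.943e+09) = 99.51 dB.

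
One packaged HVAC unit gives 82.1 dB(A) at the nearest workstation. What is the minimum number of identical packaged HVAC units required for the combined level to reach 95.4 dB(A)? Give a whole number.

22

Need L₁ + 10·log₁₀ N ≥ 95.4, i.e. log₁₀ N ≥ 1.33.
N ≥ 10^(13.3/10) = 21.380, so N = 22.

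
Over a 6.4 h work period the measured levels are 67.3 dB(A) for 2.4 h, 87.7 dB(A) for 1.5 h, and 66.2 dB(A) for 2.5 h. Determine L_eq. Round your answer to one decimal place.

81.5 dB(A)

Weight each interval's intensity by its duration and average over T = 6.4 h:
Σ tᵢ·10^(Lᵢ/10) = 2.4·10^(67.3/10) + 1.5·10^(87.7/10) + 2.5·10^(66.2/10) = 9.066e+08.
L_eq = 10·log₁₀(9.066e+08/6.4) = 81.51 dB(A).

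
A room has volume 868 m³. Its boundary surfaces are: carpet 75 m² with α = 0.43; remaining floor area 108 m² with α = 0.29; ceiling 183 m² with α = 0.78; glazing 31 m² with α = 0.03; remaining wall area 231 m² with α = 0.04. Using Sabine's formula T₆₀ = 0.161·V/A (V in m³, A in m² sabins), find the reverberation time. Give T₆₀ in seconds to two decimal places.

Total absorption A = 75·0.43 + 108·0.29 + 183·0.78 + 31·0.03 + 231·0.04 = 216.48 m² sabins.
T₆₀ = 0.161 × 868 / 216.48 = 0.646 s.

0.65 s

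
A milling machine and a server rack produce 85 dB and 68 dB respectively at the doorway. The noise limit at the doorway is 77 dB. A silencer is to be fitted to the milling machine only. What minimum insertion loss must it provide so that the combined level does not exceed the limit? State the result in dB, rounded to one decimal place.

Fixed contribution from the other source: Σ 10^(L/10) = 10^(68/10) = 6.310e+06 (68.00 dB).
To meet 77 dB overall, the treated milling machine may contribute at most 10^(77/10) − 6.310e+06 = 4.381e+07, i.e. 76.42 dB.
Required insertion loss = 85 − 76.42 = 8.58 dB.

8.6 dB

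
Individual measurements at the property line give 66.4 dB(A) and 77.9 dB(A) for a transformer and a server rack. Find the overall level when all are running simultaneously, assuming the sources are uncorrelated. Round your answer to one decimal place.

78.2 dB(A)

For uncorrelated sources the intensities add, so convert each level to linear form, sum, and take 10·log₁₀ of the total.
Σ 10^(L/10) = 10^(66.4/10) + 10^(77.9/10) = 6.602e+07.
L_total = 10·log₁₀(6.602e+07) = 78.20 dB(A).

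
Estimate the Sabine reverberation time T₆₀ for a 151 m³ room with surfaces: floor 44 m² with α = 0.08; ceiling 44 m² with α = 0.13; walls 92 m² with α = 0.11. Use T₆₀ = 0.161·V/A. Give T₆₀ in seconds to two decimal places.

A = Σ Sᵢαᵢ = 44·0.08 + 44·0.13 + 92·0.11 = 19.36 m².
T₆₀ = 0.161 × 151 / 19.36 = 1.256 s.

1.26 s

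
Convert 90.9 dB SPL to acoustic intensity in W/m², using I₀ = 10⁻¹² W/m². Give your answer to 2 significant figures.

0.0012 W/m²

L = 10·log₁₀(I/I₀) ⇒ I = I₀·10^(L/10) = 10⁻¹² × 10^9.09.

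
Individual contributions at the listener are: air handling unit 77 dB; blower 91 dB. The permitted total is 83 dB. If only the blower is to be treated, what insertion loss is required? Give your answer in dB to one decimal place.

Everything except the blower sums to 10^(77/10) = 5.012e+07 in linear terms, 77.00 dB.
To meet 83 dB overall, the treated blower may contribute at most 10^(83/10) − 5.012e+07 = 1.494e+08, i.e. 81.74 dB.
Required insertion loss = 91 − 81.74 = 9.26 dB.

9.3 dB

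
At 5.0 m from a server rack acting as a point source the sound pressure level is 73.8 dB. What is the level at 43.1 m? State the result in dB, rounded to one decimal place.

Point-source attenuation: ΔL = 20·log₁₀(r₂/r₁) = 20·log₁₀(43.1/5.0) = 18.710 dB.
L₂ = 73.8 − 20·log₁₀(43.1/5.0) = 73.8 − 18.710 = 55.09 dB.

55.1 dB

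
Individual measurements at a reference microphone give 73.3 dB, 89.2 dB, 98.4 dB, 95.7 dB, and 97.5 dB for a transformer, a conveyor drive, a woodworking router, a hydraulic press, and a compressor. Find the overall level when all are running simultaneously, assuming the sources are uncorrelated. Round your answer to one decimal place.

For uncorrelated sources the intensities add, so convert each level to linear form, sum, and take 10·log₁₀ of the total.
Σ 10^(L/10) = 10^(73.3/10) + 10^(89.2/10) + 10^(98.4/10) + 10^(95.7/10) + 10^(97.5/10) = 1.711e+10.
L_total = 10·log₁₀(1.711e+10) = 102.33 dB.

102.3 dB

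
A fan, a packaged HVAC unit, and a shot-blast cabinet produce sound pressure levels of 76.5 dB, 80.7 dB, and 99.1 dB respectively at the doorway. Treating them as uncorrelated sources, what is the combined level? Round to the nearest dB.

For uncorrelated sources the intensities add, so convert each level to linear form, sum, and take 10·log₁₀ of the total.
Σ 10^(L/10) = 10^(76.5/10) + 10^(80.7/10) + 10^(99.1/10) = 8.290e+09.
L_total = 10·log₁₀(8.290e+09) = 99.19 dB.

99 dB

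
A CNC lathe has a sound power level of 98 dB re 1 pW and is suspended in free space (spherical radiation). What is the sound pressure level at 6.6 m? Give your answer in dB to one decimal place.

70.6 dB

L_p = L_w − 10·log₁₀(4π·r²) with r = 6.6 m.
4π·r² = 547.4 m², 10·log₁₀ of that is 27.383 dB.
L_p = 98 − 27.383 = 70.62 dB.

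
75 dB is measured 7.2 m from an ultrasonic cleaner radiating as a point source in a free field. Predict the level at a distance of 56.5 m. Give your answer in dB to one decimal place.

Spherical spreading from a point source gives a 20·log₁₀(r₂/r₁) drop.
L₂ = 75 − 20·log₁₀(56.5/7.2) = 75 − 17.894 = 57.11 dB.

57.1 dB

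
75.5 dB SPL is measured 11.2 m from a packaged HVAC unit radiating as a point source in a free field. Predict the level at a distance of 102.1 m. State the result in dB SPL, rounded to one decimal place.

For a point source, L₂ = L₁ − 20·log₁₀(r₂/r₁).
L₂ = 75.5 − 20·log₁₀(102.1/11.2) = 75.5 − 19.196 = 56.30 dB SPL.

56.3 dB SPL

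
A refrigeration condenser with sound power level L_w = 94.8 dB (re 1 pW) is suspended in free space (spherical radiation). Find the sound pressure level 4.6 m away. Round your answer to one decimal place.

L_p = L_w − 10·log₁₀(4π·r²) with r = 4.6 m.
4π·r² = 265.9 m², 10·log₁₀ of that is 24.247 dB.
L_p = 94.8 − 24.247 = 70.55 dB.

70.6 dB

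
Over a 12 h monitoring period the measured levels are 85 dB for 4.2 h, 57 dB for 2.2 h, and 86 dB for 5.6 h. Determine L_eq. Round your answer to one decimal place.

84.7 dB

The energy average is taken in the linear domain: L_eq = 10·log₁₀[(Σ tᵢ·10^(Lᵢ/10))/T], T = 12 h.
Σ tᵢ·10^(Lᵢ/10) = 4.2·10^(85/10) + 2.2·10^(57/10) + 5.6·10^(86/10) = 3.559e+09.
L_eq = 10·log₁₀(3.559e+09/12) = 84.72 dB.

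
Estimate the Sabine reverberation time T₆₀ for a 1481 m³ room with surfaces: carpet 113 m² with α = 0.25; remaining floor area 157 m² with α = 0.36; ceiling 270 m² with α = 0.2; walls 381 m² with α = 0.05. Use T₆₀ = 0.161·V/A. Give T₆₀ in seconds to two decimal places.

Total absorption A = 113·0.25 + 157·0.36 + 270·0.2 + 381·0.05 = 157.82 m² sabins.
T₆₀ = 0.161·V/A = 0.161·1481/157.82 = 1.511 s.

1.51 s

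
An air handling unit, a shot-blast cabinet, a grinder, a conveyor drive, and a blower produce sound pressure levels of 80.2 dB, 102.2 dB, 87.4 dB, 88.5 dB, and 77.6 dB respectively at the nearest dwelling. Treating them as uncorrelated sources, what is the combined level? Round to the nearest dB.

Incoherent sources combine by intensity addition: L_total = 10·log₁₀(Σ 10^(L_i/10)).
Σ 10^(L/10) = 10^(80.2/10) + 10^(102.2/10) + 10^(87.4/10) + 10^(88.5/10) + 10^(77.6/10) = 1.802e+10.
L_total = 10·log₁₀(1.802e+10) = 102.56 dB.

103 dB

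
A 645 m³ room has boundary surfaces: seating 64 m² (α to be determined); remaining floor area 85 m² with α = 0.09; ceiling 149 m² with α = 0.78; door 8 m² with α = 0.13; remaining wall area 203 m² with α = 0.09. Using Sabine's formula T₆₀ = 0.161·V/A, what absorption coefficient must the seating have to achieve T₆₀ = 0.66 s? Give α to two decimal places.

0.22

Required total absorption A = 0.161·645/0.66 = 157.34 m².
Absorption from the other surfaces = 85·0.09 + 149·0.78 + 8·0.13 + 203·0.09 = 143.18 m², so the seating must supply 14.16 m² over 64 m².
α = 14.16/64 = 0.221.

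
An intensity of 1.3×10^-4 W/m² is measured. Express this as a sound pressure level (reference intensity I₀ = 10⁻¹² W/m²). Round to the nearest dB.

81 dB

I/I₀ = 1.3×10^-4/10⁻¹² = 1.3×10^8, and L = 10·log₁₀(I/I₀).
L = 10·(0.1139 + 8) = 81.14 dB.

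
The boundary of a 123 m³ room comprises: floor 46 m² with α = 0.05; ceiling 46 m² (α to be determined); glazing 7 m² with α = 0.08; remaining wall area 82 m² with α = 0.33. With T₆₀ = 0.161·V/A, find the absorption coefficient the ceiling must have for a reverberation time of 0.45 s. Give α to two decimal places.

0.31

From T₆₀ = 0.161·V/A, the target T₆₀ = 0.45 s needs A = 0.161·123/0.45 = 44.01 m².
Absorption from the other surfaces = 46·0.05 + 7·0.08 + 82·0.33 = 29.92 m², so the ceiling must supply 14.09 m² over 46 m².
α = 14.09/46 = 0.306.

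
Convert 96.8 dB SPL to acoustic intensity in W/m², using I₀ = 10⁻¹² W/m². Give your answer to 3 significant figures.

L = 10·log₁₀(I/I₀) ⇒ I = I₀·10^(L/10) = 10⁻¹² × 10^9.68.

0.00479 W/m²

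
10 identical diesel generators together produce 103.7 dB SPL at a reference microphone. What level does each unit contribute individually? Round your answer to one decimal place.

93.7 dB SPL

Dividing the total intensity by 10 lowers the level by 10·log₁₀ 10 = 10.000 dB: L₁ = 103.7 − 10.000.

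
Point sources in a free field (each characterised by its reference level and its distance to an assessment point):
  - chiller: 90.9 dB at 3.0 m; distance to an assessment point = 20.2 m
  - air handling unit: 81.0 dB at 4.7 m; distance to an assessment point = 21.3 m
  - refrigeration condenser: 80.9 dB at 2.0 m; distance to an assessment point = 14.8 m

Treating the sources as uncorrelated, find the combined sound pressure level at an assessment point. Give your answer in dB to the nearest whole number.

76 dB

Propagate each source to the receiver with L = L_ref − 20·log₁₀(r/r_ref), then add intensities.
chiller: 90.9 − 20·log₁₀(20.2/3.0) = 90.9 − 16.56 = 74.34 dB.
air handling unit: 81.0 − 20·log₁₀(21.3/4.7) = 81.0 − 13.13 = 67.87 dB.
refrigeration condenser: 80.9 − 20·log₁₀(14.8/2.0) = 80.9 − 17.38 = 63.52 dB.
Σ 10^(L/10) = 3.551e+07 → L_total = 10·log₁₀(3.551e+07) = 75.50 dB.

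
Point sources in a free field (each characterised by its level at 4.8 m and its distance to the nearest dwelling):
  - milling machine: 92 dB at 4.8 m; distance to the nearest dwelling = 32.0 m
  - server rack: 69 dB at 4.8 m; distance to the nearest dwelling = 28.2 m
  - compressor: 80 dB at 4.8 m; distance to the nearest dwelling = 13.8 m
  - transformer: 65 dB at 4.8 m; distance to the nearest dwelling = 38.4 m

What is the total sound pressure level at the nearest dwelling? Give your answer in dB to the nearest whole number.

77 dB

Apply inverse-square spreading to bring every level to the receiver, then sum 10^(L/10).
milling machine: 92 − 20·log₁₀(32.0/4.8) = 92 − 16.48 = 75.52 dB.
server rack: 69 − 20·log₁₀(28.2/4.8) = 69 − 15.38 = 53.62 dB.
compressor: 80 − 20·log₁₀(13.8/4.8) = 80 − 9.17 = 70.83 dB.
transformer: 65 − 20·log₁₀(38.4/4.8) = 65 − 18.06 = 46.94 dB.
Σ 10^(L/10) = 4.804e+07 → L_total = 10·log₁₀(4.804e+07) = 76.82 dB.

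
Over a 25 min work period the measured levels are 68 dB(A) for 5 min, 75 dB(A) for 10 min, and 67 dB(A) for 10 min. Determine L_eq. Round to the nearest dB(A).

L_eq = 10·log₁₀[(1/T)·Σ tᵢ·10^(Lᵢ/10)] with T = 25 min.
Σ tᵢ·10^(Lᵢ/10) = 5·10^(68/10) + 10·10^(75/10) + 10·10^(67/10) = 3.979e+08.
L_eq = 10·log₁₀(3.979e+08/25) = 72.02 dB(A).

72 dB(A)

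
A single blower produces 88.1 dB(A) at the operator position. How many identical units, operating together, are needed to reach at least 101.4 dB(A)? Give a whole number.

22

Need L₁ + 10·log₁₀ N ≥ 101.4, i.e. log₁₀ N ≥ 1.33.
N ≥ 10^(13.3/10) = 21.380, so N = 22.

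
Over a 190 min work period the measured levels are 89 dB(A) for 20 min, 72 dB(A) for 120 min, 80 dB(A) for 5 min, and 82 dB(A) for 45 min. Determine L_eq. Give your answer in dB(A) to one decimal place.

81.3 dB(A)

The energy average is taken in the linear domain: L_eq = 10·log₁₀[(Σ tᵢ·10^(Lᵢ/10))/T], T = 190 min.
Σ tᵢ·10^(Lᵢ/10) = 20·10^(89/10) + 120·10^(72/10) + 5·10^(80/10) + 45·10^(82/10) = 2.542e+10.
L_eq = 10·log₁₀(2.542e+10/190) = 81.26 dB(A).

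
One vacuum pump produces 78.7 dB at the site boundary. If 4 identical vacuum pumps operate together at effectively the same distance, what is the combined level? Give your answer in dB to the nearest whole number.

85 dB

N identical incoherent sources raise the level by 10·log₁₀ N.
L_total = 78.7 + 10·log₁₀(4) = 78.7 + 6.021 = 84.72 dB.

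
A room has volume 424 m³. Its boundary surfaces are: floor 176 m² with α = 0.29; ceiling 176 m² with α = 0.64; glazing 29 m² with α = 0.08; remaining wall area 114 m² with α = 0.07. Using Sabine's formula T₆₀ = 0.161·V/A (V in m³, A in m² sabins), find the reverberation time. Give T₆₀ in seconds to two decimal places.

Summing Sᵢαᵢ: 176·0.29 + 176·0.64 + 29·0.08 + 114·0.07 = 173.98 m².
T₆₀ = 0.161 × 424 / 173.98 = 0.392 s.

0.39 s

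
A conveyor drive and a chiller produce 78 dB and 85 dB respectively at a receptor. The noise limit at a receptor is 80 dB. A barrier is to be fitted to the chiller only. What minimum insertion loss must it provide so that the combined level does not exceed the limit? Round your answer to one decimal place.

9.3 dB

Fixed contribution from the other source: Σ 10^(L/10) = 10^(78/10) = 6.310e+07 (78.00 dB).
To meet 80 dB overall, the treated chiller may contribute at most 10^(80/10) − 6.310e+07 = 3.690e+07, i.e. 75.67 dB.
Required insertion loss = 85 − 75.67 = 9.33 dB.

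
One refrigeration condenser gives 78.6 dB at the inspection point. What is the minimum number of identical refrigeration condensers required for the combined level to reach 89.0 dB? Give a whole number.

11

Need L₁ + 10·log₁₀ N ≥ 89.0, i.e. log₁₀ N ≥ 1.04.
N ≥ 10^(10.4/10) = 10.965, so N = 11.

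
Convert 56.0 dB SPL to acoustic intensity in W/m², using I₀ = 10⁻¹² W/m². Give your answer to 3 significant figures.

3.98e-07 W/m²

I/I₀ = 10^(56.0/10) = 3.981e+05, so I = 3.981e+05 × 10⁻¹² W/m².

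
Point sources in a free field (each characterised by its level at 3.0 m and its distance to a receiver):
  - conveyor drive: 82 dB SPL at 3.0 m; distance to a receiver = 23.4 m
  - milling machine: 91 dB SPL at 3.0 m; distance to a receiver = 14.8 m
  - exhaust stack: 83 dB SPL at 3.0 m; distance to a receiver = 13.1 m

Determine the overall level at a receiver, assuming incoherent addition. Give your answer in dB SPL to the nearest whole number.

78 dB SPL

Propagate each source to the receiver with L = L_ref − 20·log₁₀(r/r_ref), then add intensities.
conveyor drive: 82 − 20·log₁₀(23.4/3.0) = 82 − 17.84 = 64.16 dB SPL.
milling machine: 91 − 20·log₁₀(14.8/3.0) = 91 − 13.86 = 77.14 dB SPL.
exhaust stack: 83 − 20·log₁₀(13.1/3.0) = 83 − 12.80 = 70.20 dB SPL.
Σ 10^(L/10) = 6.480e+07 → L_total = 10·log₁₀(6.480e+07) = 78.12 dB SPL.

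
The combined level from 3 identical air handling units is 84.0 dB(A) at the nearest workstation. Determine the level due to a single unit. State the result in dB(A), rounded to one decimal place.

3 equal contributions raise the level by 10·log₁₀ 3 = 4.771 dB, so each unit alone gives 84.0 − 4.771.

79.2 dB(A)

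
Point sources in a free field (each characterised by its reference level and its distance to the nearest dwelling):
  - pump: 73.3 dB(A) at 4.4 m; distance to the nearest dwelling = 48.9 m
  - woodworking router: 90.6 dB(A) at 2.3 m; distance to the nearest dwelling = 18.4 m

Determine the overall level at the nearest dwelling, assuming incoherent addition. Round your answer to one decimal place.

72.6 dB(A)

First find each source's level at the receiver (point-source: −20·log₁₀(r/r_ref)), then combine on an intensity basis.
pump: 73.3 − 20·log₁₀(48.9/4.4) = 73.3 − 20.92 = 52.38 dB(A).
woodworking router: 90.6 − 20·log₁₀(18.4/2.3) = 90.6 − 18.06 = 72.54 dB(A).
Σ 10^(L/10) = 1.811e+07 → L_total = 10·log₁₀(1.811e+07) = 72.58 dB(A).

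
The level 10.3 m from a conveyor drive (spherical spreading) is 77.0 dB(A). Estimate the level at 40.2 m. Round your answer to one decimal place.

65.2 dB(A)

Point-source attenuation: ΔL = 20·log₁₀(r₂/r₁) = 20·log₁₀(40.2/10.3) = 11.828 dB.
L₂ = 77.0 − 20·log₁₀(40.2/10.3) = 77.0 − 11.828 = 65.17 dB(A).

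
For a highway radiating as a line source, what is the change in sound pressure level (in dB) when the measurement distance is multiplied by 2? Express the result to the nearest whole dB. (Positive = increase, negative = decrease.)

-3 dB

Line-source spreading: ΔL = −10·log₁₀(r₂/r₁).
ΔL = −10·log₁₀(2) = -3.01 dB.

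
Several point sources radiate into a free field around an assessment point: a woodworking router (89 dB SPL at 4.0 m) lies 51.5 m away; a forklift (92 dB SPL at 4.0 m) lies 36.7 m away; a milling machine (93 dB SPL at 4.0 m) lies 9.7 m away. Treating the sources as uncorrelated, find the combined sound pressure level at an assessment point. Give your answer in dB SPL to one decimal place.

Apply inverse-square spreading to bring every level to the receiver, then sum 10^(L/10).
woodworking router: 89 − 20·log₁₀(51.5/4.0) = 89 − 22.19 = 66.81 dB SPL.
forklift: 92 − 20·log₁₀(36.7/4.0) = 92 − 19.25 = 72.75 dB SPL.
milling machine: 93 − 20·log₁₀(9.7/4.0) = 93 − 7.69 = 85.31 dB SPL.
Σ 10^(L/10) = 3.629e+08 → L_total = 10·log₁₀(3.629e+08) = 85.60 dB SPL.

85.6 dB SPL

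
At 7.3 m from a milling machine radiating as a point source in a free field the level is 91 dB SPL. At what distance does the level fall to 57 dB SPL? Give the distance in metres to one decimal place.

365.9 m

The 34.0 dB drop corresponds to a distance ratio of 10^(34.0/20) for a point source.
r₂ = 7.3·10^((91−57)/20) = 7.3·10^(34.0/20) = 365.87 m.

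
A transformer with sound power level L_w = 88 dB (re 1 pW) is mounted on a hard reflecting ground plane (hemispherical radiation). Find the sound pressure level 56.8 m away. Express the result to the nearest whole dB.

Free-field hemispherical radiation: L_p = L_w − 10·log₁₀(2π·r²), r = 56.8 m.
2π·r² = 2.027e+04 m², 10·log₁₀ of that is 43.069 dB.
L_p = 88 − 43.069 = 44.93 dB.

45 dB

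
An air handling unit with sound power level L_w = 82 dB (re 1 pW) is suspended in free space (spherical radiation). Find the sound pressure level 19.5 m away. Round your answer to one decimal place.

45.2 dB

L_p = L_w − 10·log₁₀(4π·r²) with r = 19.5 m.
4π·r² = 4778 m², 10·log₁₀ of that is 36.793 dB.
L_p = 82 − 36.793 = 45.21 dB.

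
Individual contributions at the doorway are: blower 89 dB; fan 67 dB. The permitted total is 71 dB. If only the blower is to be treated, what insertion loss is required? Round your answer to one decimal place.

20.2 dB

Everything except the blower sums to 10^(67/10) = 5.012e+06 in linear terms, 67.00 dB.
To meet 71 dB overall, the treated blower may contribute at most 10^(71/10) − 5.012e+06 = 7.577e+06, i.e. 68.80 dB.
So the blower must be reduced from 89 to 68.80 dB: IL = 20.20 dB.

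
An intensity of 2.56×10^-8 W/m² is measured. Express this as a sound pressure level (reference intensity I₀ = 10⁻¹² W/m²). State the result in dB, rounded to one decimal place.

44.1 dB

I/I₀ = 2.56×10^-8/10⁻¹² = 2.56×10^4, and L = 10·log₁₀(I/I₀).
L = 10·(0.4082 + 4) = 44.08 dB.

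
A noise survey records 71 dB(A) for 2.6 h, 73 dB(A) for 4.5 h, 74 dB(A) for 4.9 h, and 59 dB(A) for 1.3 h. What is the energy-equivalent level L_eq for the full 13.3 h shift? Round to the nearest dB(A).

The energy average is taken in the linear domain: L_eq = 10·log₁₀[(Σ tᵢ·10^(Lᵢ/10))/T], T = 13.3 h.
Σ tᵢ·10^(Lᵢ/10) = 2.6·10^(71/10) + 4.5·10^(73/10) + 4.9·10^(74/10) + 1.3·10^(59/10) = 2.466e+08.
L_eq = 10·log₁₀(2.466e+08/13.3) = 72.68 dB(A).

73 dB(A)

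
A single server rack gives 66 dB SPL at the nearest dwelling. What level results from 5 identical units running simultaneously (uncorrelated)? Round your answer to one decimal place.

73.0 dB SPL

L_total = L₁ + 10·log₁₀ N for N identical incoherent sources.
L_total = 66 + 10·log₁₀(5) = 66 + 6.990 = 72.99 dB SPL.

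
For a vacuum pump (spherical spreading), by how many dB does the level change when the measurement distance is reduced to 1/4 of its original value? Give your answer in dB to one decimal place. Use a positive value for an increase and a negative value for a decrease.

+12.0 dB

With spherical spreading the level changes by −20·log₁₀(r₂/r₁).
ΔL = −20·log₁₀(0.25) = +12.04 dB.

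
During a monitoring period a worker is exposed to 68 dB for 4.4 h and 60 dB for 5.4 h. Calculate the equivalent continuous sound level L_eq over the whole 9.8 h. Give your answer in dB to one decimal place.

65.3 dB

Weight each interval's intensity by its duration and average over T = 9.8 h:
Σ tᵢ·10^(Lᵢ/10) = 4.4·10^(68/10) + 5.4·10^(60/10) = 3.316e+07.
L_eq = 10·log₁₀(3.316e+07/9.8) = 65.29 dB.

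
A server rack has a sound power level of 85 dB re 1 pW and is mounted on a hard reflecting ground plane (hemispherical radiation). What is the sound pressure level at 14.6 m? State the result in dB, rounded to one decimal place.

53.7 dB

The power spreads over a hemisphere of area 2π·r², so L_p = L_w − 10·log₁₀(2π·r²).
2π·r² = 1339 m², 10·log₁₀ of that is 31.269 dB.
L_p = 85 − 31.269 = 53.73 dB.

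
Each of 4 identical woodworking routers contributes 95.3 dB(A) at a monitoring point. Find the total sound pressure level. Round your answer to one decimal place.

L_total = L₁ + 10·log₁₀ N for N identical incoherent sources.
L_total = 95.3 + 10·log₁₀(4) = 95.3 + 6.021 = 101.32 dB(A).

101.3 dB(A)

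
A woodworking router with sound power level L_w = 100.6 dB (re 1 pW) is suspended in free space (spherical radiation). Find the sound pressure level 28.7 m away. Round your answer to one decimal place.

60.5 dB

L_p = L_w − 10·log₁₀(4π·r²) with r = 28.7 m.
4π·r² = 1.035e+04 m², 10·log₁₀ of that is 40.150 dB.
L_p = 100.6 − 40.150 = 60.45 dB.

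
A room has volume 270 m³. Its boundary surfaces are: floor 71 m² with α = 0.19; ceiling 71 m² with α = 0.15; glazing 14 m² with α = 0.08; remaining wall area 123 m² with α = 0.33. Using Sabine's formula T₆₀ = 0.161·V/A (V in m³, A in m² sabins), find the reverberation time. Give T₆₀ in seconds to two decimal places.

0.66 s

A = Σ Sᵢαᵢ = 71·0.19 + 71·0.15 + 14·0.08 + 123·0.33 = 65.85 m².
T₆₀ = 0.161 × 270 / 65.85 = 0.660 s.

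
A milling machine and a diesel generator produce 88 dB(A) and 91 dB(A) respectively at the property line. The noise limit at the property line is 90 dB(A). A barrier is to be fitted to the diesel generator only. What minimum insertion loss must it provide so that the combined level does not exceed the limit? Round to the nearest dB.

5 dB

The untreated sources together contribute 10^(88/10) = 6.310e+08, i.e. 88.00 dB(A).
To meet 90 dB(A) overall, the treated diesel generator may contribute at most 10^(90/10) − 6.310e+08 = 3.690e+08, i.e. 85.67 dB(A).
Required insertion loss = 91 − 85.67 = 5.33 dB.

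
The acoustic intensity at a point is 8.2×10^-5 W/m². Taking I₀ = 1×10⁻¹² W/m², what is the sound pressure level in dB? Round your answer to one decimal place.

I/I₀ = 8.2×10^-5/10⁻¹² = 8.2×10^7, and L = 10·log₁₀(I/I₀).
L = 10·(0.9138 + 7) = 79.14 dB.

79.1 dB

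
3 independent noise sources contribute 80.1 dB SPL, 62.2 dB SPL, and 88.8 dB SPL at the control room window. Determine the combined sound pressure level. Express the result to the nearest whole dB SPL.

89 dB SPL

For uncorrelated sources the intensities add, so convert each level to linear form, sum, and take 10·log₁₀ of the total.
Σ 10^(L/10) = 10^(80.1/10) + 10^(62.2/10) + 10^(88.8/10) = 8.626e+08.
L_total = 10·log₁₀(8.626e+08) = 89.36 dB SPL.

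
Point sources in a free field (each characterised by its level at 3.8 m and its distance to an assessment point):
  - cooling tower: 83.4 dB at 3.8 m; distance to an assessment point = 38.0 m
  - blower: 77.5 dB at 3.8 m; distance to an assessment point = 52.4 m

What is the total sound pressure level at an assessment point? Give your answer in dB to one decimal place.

Apply inverse-square spreading to bring every level to the receiver, then sum 10^(L/10).
cooling tower: 83.4 − 20·log₁₀(38.0/3.8) = 83.4 − 20.00 = 63.40 dB.
blower: 77.5 − 20·log₁₀(52.4/3.8) = 77.5 − 22.79 = 54.71 dB.
Σ 10^(L/10) = 2.483e+06 → L_total = 10·log₁₀(2.483e+06) = 63.95 dB.

64.0 dB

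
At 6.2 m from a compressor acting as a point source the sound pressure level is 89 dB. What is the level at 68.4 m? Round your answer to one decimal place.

Spherical spreading from a point source gives a 20·log₁₀(r₂/r₁) drop.
L₂ = 89 − 20·log₁₀(68.4/6.2) = 89 − 20.853 = 68.15 dB.

68.1 dB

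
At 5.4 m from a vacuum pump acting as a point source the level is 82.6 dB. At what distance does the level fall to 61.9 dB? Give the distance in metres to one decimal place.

For a point source L₁ − L₂ = 20·log₁₀(r₂/r₁), so r₂ = r₁·10^((L₁−L₂)/20).
r₂ = 5.4·10^((82.6−61.9)/20) = 5.4·10^(20.7/20) = 58.53 m.

58.5 m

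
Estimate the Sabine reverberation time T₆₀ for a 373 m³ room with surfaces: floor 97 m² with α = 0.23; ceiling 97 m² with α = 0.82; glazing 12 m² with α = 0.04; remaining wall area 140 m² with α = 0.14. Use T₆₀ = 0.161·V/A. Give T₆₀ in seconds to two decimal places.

0.49 s

A = Σ Sᵢαᵢ = 97·0.23 + 97·0.82 + 12·0.04 + 140·0.14 = 121.93 m².
T₆₀ = 0.161 × 373 / 121.93 = 0.493 s.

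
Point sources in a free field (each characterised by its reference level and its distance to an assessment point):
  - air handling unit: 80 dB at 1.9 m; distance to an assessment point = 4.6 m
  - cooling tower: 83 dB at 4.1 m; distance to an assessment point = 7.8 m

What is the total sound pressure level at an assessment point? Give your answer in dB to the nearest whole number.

79 dB

Apply inverse-square spreading to bring every level to the receiver, then sum 10^(L/10).
air handling unit: 80 − 20·log₁₀(4.6/1.9) = 80 − 7.68 = 72.32 dB.
cooling tower: 83 − 20·log₁₀(7.8/4.1) = 83 − 5.59 = 77.41 dB.
Σ 10^(L/10) = 7.219e+07 → L_total = 10·log₁₀(7.219e+07) = 78.58 dB.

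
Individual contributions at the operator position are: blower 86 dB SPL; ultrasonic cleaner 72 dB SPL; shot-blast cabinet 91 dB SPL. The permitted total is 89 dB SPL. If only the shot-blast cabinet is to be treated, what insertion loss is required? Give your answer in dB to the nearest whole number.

5 dB

Everything except the shot-blast cabinet sums to 10^(86/10) + 10^(72/10) = 4.140e+08 in linear terms, 86.17 dB SPL.
The limit corresponds to 10^(89/10) = 7.943e+08; subtracting the fixed part leaves 3.804e+08 for the shot-blast cabinet, i.e. 85.80 dB SPL.
So the shot-blast cabinet must be reduced from 91 to 85.80 dB SPL: IL = 5.20 dB.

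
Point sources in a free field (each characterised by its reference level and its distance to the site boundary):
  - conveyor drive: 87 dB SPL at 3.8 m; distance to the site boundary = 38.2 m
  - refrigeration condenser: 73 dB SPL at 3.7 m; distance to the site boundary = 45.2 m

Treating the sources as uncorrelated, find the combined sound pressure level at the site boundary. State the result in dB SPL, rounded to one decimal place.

67.1 dB SPL

Propagate each source to the receiver with L = L_ref − 20·log₁₀(r/r_ref), then add intensities.
conveyor drive: 87 − 20·log₁₀(38.2/3.8) = 87 − 20.05 = 66.95 dB SPL.
refrigeration condenser: 73 − 20·log₁₀(45.2/3.7) = 73 − 21.74 = 51.26 dB SPL.
Σ 10^(L/10) = 5.093e+06 → L_total = 10·log₁₀(5.093e+06) = 67.07 dB SPL.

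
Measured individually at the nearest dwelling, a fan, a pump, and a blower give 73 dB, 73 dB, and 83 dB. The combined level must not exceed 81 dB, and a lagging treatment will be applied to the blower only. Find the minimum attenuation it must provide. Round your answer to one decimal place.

Everything except the blower sums to 10^(73/10) + 10^(73/10) = 3.991e+07 in linear terms, 76.01 dB.
The limit corresponds to 10^(81/10) = 1.259e+08; subtracting the fixed part leaves 8.599e+07 for the blower, i.e. 79.34 dB.
So the blower must be reduced from 83 to 79.34 dB: IL = 3.66 dB.

3.7 dB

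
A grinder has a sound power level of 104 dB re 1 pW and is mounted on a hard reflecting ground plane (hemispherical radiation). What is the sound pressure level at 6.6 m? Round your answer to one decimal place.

Free-field hemispherical radiation: L_p = L_w − 10·log₁₀(2π·r²), r = 6.6 m.
2π·r² = 273.7 m², 10·log₁₀ of that is 24.373 dB.
L_p = 104 − 24.373 = 79.63 dB.

79.6 dB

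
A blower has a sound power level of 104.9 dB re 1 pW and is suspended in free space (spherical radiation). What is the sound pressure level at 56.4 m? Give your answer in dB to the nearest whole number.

59 dB

L_p = L_w − 10·log₁₀(4π·r²) with r = 56.4 m.
4π·r² = 3.997e+04 m², 10·log₁₀ of that is 46.018 dB.
L_p = 104.9 − 46.018 = 58.88 dB.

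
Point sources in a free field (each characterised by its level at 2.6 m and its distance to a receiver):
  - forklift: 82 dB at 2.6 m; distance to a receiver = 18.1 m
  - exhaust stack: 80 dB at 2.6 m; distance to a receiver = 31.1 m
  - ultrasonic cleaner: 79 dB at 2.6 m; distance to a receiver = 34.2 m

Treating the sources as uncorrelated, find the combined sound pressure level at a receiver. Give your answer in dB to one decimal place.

66.5 dB

Propagate each source to the receiver with L = L_ref − 20·log₁₀(r/r_ref), then add intensities.
forklift: 82 − 20·log₁₀(18.1/2.6) = 82 − 16.85 = 65.15 dB.
exhaust stack: 80 − 20·log₁₀(31.1/2.6) = 80 − 21.56 = 58.44 dB.
ultrasonic cleaner: 79 − 20·log₁₀(34.2/2.6) = 79 − 22.38 = 56.62 dB.
Σ 10^(L/10) = 4.428e+06 → L_total = 10·log₁₀(4.428e+06) = 66.46 dB.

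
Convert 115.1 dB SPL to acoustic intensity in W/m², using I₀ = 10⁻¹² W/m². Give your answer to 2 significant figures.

0.32 W/m²

I/I₀ = 10^(115.1/10) = 3.236e+11, so I = 3.236e+11 × 10⁻¹² W/m².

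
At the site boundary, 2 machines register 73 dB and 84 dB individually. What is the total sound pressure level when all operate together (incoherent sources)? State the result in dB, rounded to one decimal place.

84.3 dB

For uncorrelated sources the intensities add, so convert each level to linear form, sum, and take 10·log₁₀ of the total.
Σ 10^(L/10) = 10^(73/10) + 10^(84/10) = 2.711e+08.
L_total = 10·log₁₀(2.711e+08) = 84.33 dB.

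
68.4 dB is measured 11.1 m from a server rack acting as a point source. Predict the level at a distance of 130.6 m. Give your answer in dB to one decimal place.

47.0 dB

Point-source attenuation: ΔL = 20·log₁₀(r₂/r₁) = 20·log₁₀(130.6/11.1) = 21.412 dB.
L₂ = 68.4 − 20·log₁₀(130.6/11.1) = 68.4 − 21.412 = 46.99 dB.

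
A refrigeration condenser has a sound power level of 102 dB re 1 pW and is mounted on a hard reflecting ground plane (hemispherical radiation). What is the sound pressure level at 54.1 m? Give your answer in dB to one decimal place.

59.4 dB

L_p = L_w − 10·log₁₀(2π·r²) with r = 54.1 m.
2π·r² = 1.839e+04 m², 10·log₁₀ of that is 42.646 dB.
L_p = 102 − 42.646 = 59.35 dB.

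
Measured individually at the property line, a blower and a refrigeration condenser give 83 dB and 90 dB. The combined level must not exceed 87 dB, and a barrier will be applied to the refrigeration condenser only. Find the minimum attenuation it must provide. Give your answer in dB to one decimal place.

Everything except the refrigeration condenser sums to 10^(83/10) = 1.995e+08 in linear terms, 83.00 dB.
To meet 87 dB overall, the treated refrigeration condenser may contribute at most 10^(87/10) − 1.995e+08 = 3.017e+08, i.e. 84.80 dB.
So the refrigeration condenser must be reduced from 90 to 84.80 dB: IL = 5.20 dB.

5.2 dB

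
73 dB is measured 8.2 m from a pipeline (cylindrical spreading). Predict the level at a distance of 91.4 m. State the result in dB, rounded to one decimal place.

For a line source, L₂ = L₁ − 10·log₁₀(r₂/r₁).
L₂ = 73 − 10·log₁₀(91.4/8.2) = 73 − 10.471 = 62.53 dB.

62.5 dB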